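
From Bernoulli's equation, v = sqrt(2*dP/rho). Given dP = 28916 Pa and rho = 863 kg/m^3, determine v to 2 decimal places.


v = sqrt(2*dP/rho)
v = sqrt(2*28916/863)
v = sqrt(67.012746)
v = 8.19 m/s


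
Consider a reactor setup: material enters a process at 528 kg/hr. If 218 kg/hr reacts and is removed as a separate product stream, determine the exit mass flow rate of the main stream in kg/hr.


Steady-state mass balance on the main outlet: F_out = F_in - F_removed
F_out = 528 - 218
F_out = 310 kg/hr


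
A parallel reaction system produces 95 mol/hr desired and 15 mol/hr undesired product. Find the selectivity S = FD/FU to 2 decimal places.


S = desired product rate / undesired product rate
S = 95 / 15
S = 6.33


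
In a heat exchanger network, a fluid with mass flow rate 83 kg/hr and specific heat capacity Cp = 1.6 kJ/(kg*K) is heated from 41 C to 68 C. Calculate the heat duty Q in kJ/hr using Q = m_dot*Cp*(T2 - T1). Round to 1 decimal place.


Q = m_dot * Cp * (T2 - T1)
Q = 83 * 1.6 * (68 - 41)
Q = 83 * 1.6 * 27
Q = 3585.6 kJ/hr


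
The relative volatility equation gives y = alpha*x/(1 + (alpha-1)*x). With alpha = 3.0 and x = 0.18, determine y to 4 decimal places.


y = alpha*x / (1 + (alpha-1)*x)
y = 3.0*0.18 / (1 + (3.0-1)*0.18)
y = 0.54 / (1 + 0.36)
y = 0.54 / 1.36
y = 0.3971


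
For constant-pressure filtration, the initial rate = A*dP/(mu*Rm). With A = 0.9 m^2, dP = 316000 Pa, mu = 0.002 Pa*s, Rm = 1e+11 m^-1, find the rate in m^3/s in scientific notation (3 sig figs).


rate = A * dP / (mu * Rm)
rate = 0.9 * 316000 / (0.002 * 1e+11)
rate = 284400.0 / 2.000e+08
rate = 1.42e-03 m^3/s


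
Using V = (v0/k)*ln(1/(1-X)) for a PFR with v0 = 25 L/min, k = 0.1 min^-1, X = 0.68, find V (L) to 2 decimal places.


V = (v0/k) * ln(1/(1-X))
V = (25/0.1) * ln(1/(1-0.68))
V = 250.0 * ln(3.125)
V = 250.0 * 1.139434
V = 284.86 L


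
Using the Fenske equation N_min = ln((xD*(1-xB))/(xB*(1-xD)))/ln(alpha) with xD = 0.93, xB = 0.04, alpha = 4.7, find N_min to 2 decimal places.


N_min = ln((xD*(1-xB))/(xB*(1-xD))) / ln(alpha)
Numerator inside ln: 0.8928 / 0.0028 = 318.857143
ln(318.857143) = 5.764743
ln(alpha) = ln(4.7) = 1.547563
N_min = 5.764743 / 1.547563 = 3.73


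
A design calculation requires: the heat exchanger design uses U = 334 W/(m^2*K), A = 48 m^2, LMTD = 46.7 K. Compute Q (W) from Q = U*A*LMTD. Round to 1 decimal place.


Q = U * A * LMTD
Q = 334 * 48 * 46.7
Q = 748694.4 W


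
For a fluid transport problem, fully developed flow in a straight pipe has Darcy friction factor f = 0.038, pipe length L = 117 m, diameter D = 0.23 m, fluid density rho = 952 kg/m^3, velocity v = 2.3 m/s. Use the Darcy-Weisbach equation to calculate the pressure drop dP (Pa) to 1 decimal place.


dP = f * (L/D) * (rho*v^2/2)
dP = 0.038 * (117/0.23) * (952*2.3^2/2)
L/D = 508.69565217
rho*v^2/2 = 952*5.29/2 = 2518.04
dP = 0.038 * 508.69565217 * 2518.04
dP = 48674.8 Pa


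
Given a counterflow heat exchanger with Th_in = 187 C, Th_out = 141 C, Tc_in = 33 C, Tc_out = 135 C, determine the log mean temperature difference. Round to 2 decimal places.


dT1 = Th_in - Tc_out = 187 - 135 = 52
dT2 = Th_out - Tc_in = 141 - 33 = 108
LMTD = (dT1 - dT2) / ln(dT1/dT2)
LMTD = (52 - 108) / ln(52/108)
LMTD = 76.62 K


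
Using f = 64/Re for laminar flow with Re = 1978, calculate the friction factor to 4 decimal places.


f = 64 / Re
f = 64 / 1978
f = 0.0324


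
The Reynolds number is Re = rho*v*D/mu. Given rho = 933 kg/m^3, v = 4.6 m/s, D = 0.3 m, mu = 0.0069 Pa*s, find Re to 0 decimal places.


Re = rho * v * D / mu
Re = 933 * 4.6 * 0.3 / 0.0069
Re = 1287.54 / 0.0069
Re = 186600


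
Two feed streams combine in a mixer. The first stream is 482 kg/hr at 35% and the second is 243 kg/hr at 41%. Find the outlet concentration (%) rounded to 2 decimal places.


Mass balance on solute: F1*x1 + F2*x2 = F3*x3
F3 = F1 + F2 = 482 + 243 = 725 kg/hr
x3 = (F1*x1 + F2*x2)/F3
x3 = (482*0.35 + 243*0.41) / 725
x3 = 37.01%


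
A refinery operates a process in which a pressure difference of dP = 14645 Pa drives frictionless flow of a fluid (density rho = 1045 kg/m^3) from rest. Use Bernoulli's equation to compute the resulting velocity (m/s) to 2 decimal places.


v = sqrt(2*dP/rho)
v = sqrt(2*14645/1045)
v = sqrt(28.028708)
v = 5.29 m/s


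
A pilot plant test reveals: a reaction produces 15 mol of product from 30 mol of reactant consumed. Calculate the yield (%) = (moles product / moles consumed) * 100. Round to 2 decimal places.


Yield = (moles product / moles consumed) * 100%
Yield = (15 / 30) * 100
Yield = 0.5 * 100
Yield = 50.00%


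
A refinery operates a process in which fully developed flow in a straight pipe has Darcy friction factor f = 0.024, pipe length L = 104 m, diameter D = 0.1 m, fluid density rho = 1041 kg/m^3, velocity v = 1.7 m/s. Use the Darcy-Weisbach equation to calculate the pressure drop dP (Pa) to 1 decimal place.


dP = f * (L/D) * (rho*v^2/2)
dP = 0.024 * (104/0.1) * (1041*1.7^2/2)
L/D = 1040.0
rho*v^2/2 = 1041*2.89/2 = 1504.245
dP = 0.024 * 1040.0 * 1504.245
dP = 37546.0 Pa


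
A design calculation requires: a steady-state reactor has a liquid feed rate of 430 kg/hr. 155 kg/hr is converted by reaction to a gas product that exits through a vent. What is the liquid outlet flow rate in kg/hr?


Steady-state mass balance on the main outlet: F_out = F_in - F_removed
F_out = 430 - 155
F_out = 275 kg/hr


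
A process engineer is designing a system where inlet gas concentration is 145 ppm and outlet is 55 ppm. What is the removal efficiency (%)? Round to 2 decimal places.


Efficiency = (G_in - G_out) / G_in * 100%
Efficiency = (145 - 55) / 145 * 100
Efficiency = 90 / 145 * 100
Efficiency = 62.07%


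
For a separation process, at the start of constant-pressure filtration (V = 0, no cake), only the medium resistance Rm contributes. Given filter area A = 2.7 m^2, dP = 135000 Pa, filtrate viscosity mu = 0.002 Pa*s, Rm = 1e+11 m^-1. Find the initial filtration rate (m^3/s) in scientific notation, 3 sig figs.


rate = A * dP / (mu * Rm)
rate = 2.7 * 135000 / (0.002 * 1e+11)
rate = 364500.0 / 2.000e+08
rate = 1.82e-03 m^3/s


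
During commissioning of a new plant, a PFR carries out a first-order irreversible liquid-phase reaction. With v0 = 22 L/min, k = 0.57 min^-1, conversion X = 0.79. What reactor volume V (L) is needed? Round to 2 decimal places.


V = (v0/k) * ln(1/(1-X))
V = (22/0.57) * ln(1/(1-0.79))
V = 38.596491 * ln(4.761905)
V = 38.596491 * 1.560648
V = 60.24 L


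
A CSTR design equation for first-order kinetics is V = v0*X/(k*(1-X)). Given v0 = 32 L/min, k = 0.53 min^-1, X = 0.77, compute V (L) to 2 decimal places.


V = v0 * X / (k * (1 - X))
V = 32 * 0.77 / (0.53 * (1 - 0.77))
V = 24.64 / (0.53 * 0.23)
V = 24.64 / 0.1219
V = 202.13 L


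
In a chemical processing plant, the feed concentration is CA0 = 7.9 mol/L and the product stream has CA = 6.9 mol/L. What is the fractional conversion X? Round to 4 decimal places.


X = (CA0 - CA) / CA0
X = (7.9 - 6.9) / 7.9
X = 1.0 / 7.9
X = 0.1266


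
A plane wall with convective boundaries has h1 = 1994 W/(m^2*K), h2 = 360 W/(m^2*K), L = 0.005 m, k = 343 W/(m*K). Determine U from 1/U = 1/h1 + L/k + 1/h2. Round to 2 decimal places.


1/U = 1/h1 + L/k + 1/h2
1/U = 1/1994 + 0.005/343 + 1/360
1/U = 0.0005015045 + 1.45773e-05 + 0.0027777778
1/U = 0.0032938596
U = 303.60 W/(m^2*K)


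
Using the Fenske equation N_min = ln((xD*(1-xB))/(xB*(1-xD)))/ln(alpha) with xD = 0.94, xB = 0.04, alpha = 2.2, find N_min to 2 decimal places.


N_min = ln((xD*(1-xB))/(xB*(1-xD))) / ln(alpha)
Numerator inside ln: 0.9024 / 0.0024 = 376.0
ln(376.0) = 5.929589
ln(alpha) = ln(2.2) = 0.788457
N_min = 5.929589 / 0.788457 = 7.52


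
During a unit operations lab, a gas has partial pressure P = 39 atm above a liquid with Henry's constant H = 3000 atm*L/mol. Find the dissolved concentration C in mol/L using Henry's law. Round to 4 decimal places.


C = P / H
C = 39 / 3000
C = 0.0130 mol/L


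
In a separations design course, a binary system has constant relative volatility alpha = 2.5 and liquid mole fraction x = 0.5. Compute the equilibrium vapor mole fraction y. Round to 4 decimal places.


y = alpha*x / (1 + (alpha-1)*x)
y = 2.5*0.5 / (1 + (2.5-1)*0.5)
y = 1.25 / (1 + 0.75)
y = 1.25 / 1.75
y = 0.7143


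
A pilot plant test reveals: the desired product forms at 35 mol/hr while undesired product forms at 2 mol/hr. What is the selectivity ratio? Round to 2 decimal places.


S = desired product rate / undesired product rate
S = 35 / 2
S = 17.50


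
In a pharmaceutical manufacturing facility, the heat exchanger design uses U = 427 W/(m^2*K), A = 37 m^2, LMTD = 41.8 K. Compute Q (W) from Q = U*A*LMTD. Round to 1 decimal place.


Q = U * A * LMTD
Q = 427 * 37 * 41.8
Q = 660398.2 W


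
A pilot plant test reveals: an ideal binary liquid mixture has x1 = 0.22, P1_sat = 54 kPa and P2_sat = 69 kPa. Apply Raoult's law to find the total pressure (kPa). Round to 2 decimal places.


P = x1*P1_sat + x2*P2_sat
x2 = 1 - x1 = 1 - 0.22 = 0.78
P = 0.22*54 + 0.78*69
P = 11.88 + 53.82
P = 65.70 kPa


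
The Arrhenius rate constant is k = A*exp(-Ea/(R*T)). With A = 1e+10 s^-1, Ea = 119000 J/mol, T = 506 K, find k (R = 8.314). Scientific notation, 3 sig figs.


k = A * exp(-Ea/(R*T))
k = 1e+10 * exp(-119000 / (8.314 * 506))
k = 1e+10 * exp(-28.28697)
k = 5.19e-03


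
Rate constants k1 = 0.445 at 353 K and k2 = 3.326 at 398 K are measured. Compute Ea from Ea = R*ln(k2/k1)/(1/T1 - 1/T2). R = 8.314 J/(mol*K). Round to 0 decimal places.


Ea = R * ln(k2/k1) / (1/T1 - 1/T2)
ln(k2/k1) = ln(3.326/0.445) = 2.0114514
1/T1 - 1/T2 = 1/353 - 1/398 = 0.000320298376
Ea = 8.314 * 2.0114514 / 0.000320298376
Ea = 52211 J/mol


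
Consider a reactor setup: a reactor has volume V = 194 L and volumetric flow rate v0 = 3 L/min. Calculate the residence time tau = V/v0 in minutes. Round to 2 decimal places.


tau = V / v0
tau = 194 / 3
tau = 64.67 min


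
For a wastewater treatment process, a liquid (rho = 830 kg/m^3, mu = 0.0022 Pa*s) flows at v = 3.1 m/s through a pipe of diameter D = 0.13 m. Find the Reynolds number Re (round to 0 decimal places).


Re = rho * v * D / mu
Re = 830 * 3.1 * 0.13 / 0.0022
Re = 334.49 / 0.0022
Re = 152041


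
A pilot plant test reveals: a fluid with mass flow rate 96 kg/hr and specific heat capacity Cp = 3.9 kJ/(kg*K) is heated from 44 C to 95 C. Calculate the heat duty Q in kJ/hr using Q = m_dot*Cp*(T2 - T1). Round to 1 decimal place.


Q = m_dot * Cp * (T2 - T1)
Q = 96 * 3.9 * (95 - 44)
Q = 96 * 3.9 * 51
Q = 19094.4 kJ/hr


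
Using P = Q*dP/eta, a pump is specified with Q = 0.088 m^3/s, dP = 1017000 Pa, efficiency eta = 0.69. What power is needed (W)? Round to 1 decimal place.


P = Q * dP / eta
P = 0.088 * 1017000 / 0.69
P = 89496.0 / 0.69
P = 129704.3 W


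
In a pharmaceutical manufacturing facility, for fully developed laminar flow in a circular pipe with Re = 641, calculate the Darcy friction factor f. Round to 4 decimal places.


f = 64 / Re
f = 64 / 641
f = 0.0998


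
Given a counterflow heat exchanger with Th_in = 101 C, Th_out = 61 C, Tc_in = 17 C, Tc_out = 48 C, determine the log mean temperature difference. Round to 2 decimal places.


dT1 = Th_in - Tc_out = 101 - 48 = 53
dT2 = Th_out - Tc_in = 61 - 17 = 44
LMTD = (dT1 - dT2) / ln(dT1/dT2)
LMTD = (53 - 44) / ln(53/44)
LMTD = 48.36 K


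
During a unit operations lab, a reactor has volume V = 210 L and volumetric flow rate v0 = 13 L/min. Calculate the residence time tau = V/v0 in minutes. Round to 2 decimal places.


tau = V / v0
tau = 210 / 13
tau = 16.15 min


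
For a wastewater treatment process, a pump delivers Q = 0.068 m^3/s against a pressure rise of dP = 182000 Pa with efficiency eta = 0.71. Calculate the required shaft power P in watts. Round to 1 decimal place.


P = Q * dP / eta
P = 0.068 * 182000 / 0.71
P = 12376.0 / 0.71
P = 17431.0 W


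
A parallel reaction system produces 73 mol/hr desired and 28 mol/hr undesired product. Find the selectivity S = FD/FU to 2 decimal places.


S = desired product rate / undesired product rate
S = 73 / 28
S = 2.61


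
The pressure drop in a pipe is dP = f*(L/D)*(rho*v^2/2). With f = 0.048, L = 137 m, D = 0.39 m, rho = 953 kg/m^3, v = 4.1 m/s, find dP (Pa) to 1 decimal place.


dP = f * (L/D) * (rho*v^2/2)
dP = 0.048 * (137/0.39) * (953*4.1^2/2)
L/D = 351.28205128
rho*v^2/2 = 953*16.81/2 = 8009.965
dP = 0.048 * 351.28205128 * 8009.965
dP = 135060.3 Pa


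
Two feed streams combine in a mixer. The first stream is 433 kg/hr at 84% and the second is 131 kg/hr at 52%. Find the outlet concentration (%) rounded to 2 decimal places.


Mass balance on solute: F1*x1 + F2*x2 = F3*x3
F3 = F1 + F2 = 433 + 131 = 564 kg/hr
x3 = (F1*x1 + F2*x2)/F3
x3 = (433*0.84 + 131*0.52) / 564
x3 = 76.57%


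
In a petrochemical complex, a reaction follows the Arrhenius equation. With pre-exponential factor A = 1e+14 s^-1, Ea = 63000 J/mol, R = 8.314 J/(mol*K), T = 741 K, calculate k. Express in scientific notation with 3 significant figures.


k = A * exp(-Ea/(R*T))
k = 1e+14 * exp(-63000 / (8.314 * 741))
k = 1e+14 * exp(-10.226154)
k = 3.62e+09


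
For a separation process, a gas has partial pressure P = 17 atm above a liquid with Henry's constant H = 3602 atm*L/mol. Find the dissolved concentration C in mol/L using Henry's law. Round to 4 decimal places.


C = P / H
C = 17 / 3602
C = 0.0047 mol/L


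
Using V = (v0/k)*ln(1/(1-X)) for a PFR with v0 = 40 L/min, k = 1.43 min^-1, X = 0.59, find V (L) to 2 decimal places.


V = (v0/k) * ln(1/(1-X))
V = (40/1.43) * ln(1/(1-0.59))
V = 27.972028 * ln(2.439024)
V = 27.972028 * 0.891598
V = 24.94 L


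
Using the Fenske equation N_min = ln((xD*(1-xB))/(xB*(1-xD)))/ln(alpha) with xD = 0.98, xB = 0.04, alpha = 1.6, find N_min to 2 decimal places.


N_min = ln((xD*(1-xB))/(xB*(1-xD))) / ln(alpha)
Numerator inside ln: 0.9408 / 0.0008 = 1176.0
ln(1176.0) = 7.069874
ln(alpha) = ln(1.6) = 0.470004
N_min = 7.069874 / 0.470004 = 15.04


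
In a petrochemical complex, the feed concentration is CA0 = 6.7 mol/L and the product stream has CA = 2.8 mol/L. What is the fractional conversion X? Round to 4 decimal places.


X = (CA0 - CA) / CA0
X = (6.7 - 2.8) / 6.7
X = 3.9 / 6.7
X = 0.5821


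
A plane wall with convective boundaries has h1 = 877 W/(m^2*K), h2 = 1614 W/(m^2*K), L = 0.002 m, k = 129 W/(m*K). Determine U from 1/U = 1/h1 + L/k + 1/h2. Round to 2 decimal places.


1/U = 1/h1 + L/k + 1/h2
1/U = 1/877 + 0.002/129 + 1/1614
1/U = 0.0011402509 + 1.55039e-05 + 0.0006195787
1/U = 0.0017753335
U = 563.27 W/(m^2*K)


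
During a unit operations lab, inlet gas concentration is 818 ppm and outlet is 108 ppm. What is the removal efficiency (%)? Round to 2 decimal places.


Efficiency = (G_in - G_out) / G_in * 100%
Efficiency = (818 - 108) / 818 * 100
Efficiency = 710 / 818 * 100
Efficiency = 86.80%


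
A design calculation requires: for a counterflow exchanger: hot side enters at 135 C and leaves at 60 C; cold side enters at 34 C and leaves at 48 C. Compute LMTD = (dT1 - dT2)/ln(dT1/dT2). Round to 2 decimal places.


dT1 = Th_in - Tc_out = 135 - 48 = 87
dT2 = Th_out - Tc_in = 60 - 34 = 26
LMTD = (dT1 - dT2) / ln(dT1/dT2)
LMTD = (87 - 26) / ln(87/26)
LMTD = 50.50 K


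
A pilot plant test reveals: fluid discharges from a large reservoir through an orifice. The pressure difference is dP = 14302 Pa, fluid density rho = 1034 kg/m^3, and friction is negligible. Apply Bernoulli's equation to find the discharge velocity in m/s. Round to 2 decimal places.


v = sqrt(2*dP/rho)
v = sqrt(2*14302/1034)
v = sqrt(27.663443)
v = 5.26 m/s


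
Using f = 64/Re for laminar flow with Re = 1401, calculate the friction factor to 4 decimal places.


f = 64 / Re
f = 64 / 1401
f = 0.0457


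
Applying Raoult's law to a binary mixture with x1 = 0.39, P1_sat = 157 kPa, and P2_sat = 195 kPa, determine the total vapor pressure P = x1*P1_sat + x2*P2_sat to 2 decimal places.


P = x1*P1_sat + x2*P2_sat
x2 = 1 - x1 = 1 - 0.39 = 0.61
P = 0.39*157 + 0.61*195
P = 61.23 + 118.95
P = 180.18 kPa


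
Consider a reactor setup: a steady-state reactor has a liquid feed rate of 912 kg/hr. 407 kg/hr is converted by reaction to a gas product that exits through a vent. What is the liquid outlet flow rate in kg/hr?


Steady-state mass balance on the main outlet: F_out = F_in - F_removed
F_out = 912 - 407
F_out = 505 kg/hr


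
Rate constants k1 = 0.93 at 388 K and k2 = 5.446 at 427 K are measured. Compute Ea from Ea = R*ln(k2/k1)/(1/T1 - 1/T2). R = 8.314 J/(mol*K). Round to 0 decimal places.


Ea = R * ln(k2/k1) / (1/T1 - 1/T2)
ln(k2/k1) = ln(5.446/0.93) = 1.7674521
1/T1 - 1/T2 = 1/388 - 1/427 = 0.000235399213
Ea = 8.314 * 1.7674521 / 0.000235399213
Ea = 62424 J/mol


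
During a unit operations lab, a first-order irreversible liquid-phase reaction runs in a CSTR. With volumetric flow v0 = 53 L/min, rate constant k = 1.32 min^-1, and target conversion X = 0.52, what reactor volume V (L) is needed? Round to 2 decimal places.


V = v0 * X / (k * (1 - X))
V = 53 * 0.52 / (1.32 * (1 - 0.52))
V = 27.56 / (1.32 * 0.48)
V = 27.56 / 0.6336
V = 43.50 L


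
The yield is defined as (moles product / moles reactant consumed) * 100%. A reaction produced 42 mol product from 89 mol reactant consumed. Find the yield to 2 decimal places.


Yield = (moles product / moles consumed) * 100%
Yield = (42 / 89) * 100
Yield = 0.4719 * 100
Yield = 47.19%


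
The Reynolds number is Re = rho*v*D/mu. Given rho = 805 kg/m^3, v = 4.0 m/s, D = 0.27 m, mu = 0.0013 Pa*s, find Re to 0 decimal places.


Re = rho * v * D / mu
Re = 805 * 4.0 * 0.27 / 0.0013
Re = 869.4 / 0.0013
Re = 668769


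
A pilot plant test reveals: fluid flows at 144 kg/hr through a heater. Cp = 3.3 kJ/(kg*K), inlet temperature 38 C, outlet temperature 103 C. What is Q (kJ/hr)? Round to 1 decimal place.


Q = m_dot * Cp * (T2 - T1)
Q = 144 * 3.3 * (103 - 38)
Q = 144 * 3.3 * 65
Q = 30888.0 kJ/hr


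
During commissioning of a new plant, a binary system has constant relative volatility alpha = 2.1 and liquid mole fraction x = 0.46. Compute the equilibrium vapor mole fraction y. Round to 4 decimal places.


y = alpha*x / (1 + (alpha-1)*x)
y = 2.1*0.46 / (1 + (2.1-1)*0.46)
y = 0.966 / (1 + 0.506)
y = 0.966 / 1.506
y = 0.6414


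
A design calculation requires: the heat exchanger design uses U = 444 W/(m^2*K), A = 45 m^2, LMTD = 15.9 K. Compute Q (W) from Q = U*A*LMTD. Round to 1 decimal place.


Q = U * A * LMTD
Q = 444 * 45 * 15.9
Q = 317682.0 W


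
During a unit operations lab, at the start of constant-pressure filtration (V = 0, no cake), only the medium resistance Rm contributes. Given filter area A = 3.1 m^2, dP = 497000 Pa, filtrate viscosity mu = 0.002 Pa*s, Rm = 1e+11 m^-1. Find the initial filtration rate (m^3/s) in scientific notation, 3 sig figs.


rate = A * dP / (mu * Rm)
rate = 3.1 * 497000 / (0.002 * 1e+11)
rate = 1540700.0 / 2.000e+08
rate = 7.70e-03 m^3/s


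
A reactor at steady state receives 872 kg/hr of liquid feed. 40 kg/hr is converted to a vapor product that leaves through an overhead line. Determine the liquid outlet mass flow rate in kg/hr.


Steady-state mass balance on the main outlet: F_out = F_in - F_removed
F_out = 872 - 40
F_out = 832 kg/hr


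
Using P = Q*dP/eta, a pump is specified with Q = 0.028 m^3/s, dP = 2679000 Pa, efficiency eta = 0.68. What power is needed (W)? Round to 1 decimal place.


P = Q * dP / eta
P = 0.028 * 2679000 / 0.68
P = 75012.0 / 0.68
P = 110311.8 W


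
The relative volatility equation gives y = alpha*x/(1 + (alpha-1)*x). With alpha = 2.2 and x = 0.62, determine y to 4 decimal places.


y = alpha*x / (1 + (alpha-1)*x)
y = 2.2*0.62 / (1 + (2.2-1)*0.62)
y = 1.364 / (1 + 0.744)
y = 1.364 / 1.744
y = 0.7821


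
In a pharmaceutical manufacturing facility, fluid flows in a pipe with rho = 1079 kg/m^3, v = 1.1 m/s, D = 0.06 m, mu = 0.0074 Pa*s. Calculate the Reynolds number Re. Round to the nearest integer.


Re = rho * v * D / mu
Re = 1079 * 1.1 * 0.06 / 0.0074
Re = 71.214 / 0.0074
Re = 9624


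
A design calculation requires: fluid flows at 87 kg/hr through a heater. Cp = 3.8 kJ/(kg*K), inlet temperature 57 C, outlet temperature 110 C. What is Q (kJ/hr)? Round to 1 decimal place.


Q = m_dot * Cp * (T2 - T1)
Q = 87 * 3.8 * (110 - 57)
Q = 87 * 3.8 * 53
Q = 17521.8 kJ/hr


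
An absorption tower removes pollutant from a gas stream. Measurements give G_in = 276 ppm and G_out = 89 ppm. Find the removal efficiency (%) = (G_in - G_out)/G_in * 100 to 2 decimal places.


Efficiency = (G_in - G_out) / G_in * 100%
Efficiency = (276 - 89) / 276 * 100
Efficiency = 187 / 276 * 100
Efficiency = 67.75%


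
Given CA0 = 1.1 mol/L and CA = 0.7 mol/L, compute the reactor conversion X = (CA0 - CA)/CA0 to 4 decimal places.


X = (CA0 - CA) / CA0
X = (1.1 - 0.7) / 1.1
X = 0.4 / 1.1
X = 0.3636


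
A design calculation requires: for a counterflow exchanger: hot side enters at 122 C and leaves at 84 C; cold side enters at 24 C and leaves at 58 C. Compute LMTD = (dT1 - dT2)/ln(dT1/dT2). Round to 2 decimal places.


dT1 = Th_in - Tc_out = 122 - 58 = 64
dT2 = Th_out - Tc_in = 84 - 24 = 60
LMTD = (dT1 - dT2) / ln(dT1/dT2)
LMTD = (64 - 60) / ln(64/60)
LMTD = 61.98 K


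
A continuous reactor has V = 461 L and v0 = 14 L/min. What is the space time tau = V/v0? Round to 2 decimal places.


tau = V / v0
tau = 461 / 14
tau = 32.93 min


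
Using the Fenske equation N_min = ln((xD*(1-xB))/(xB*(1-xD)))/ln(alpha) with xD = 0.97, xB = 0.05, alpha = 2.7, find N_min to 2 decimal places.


N_min = ln((xD*(1-xB))/(xB*(1-xD))) / ln(alpha)
Numerator inside ln: 0.9215 / 0.0015 = 614.333333
ln(614.333333) = 6.420538
ln(alpha) = ln(2.7) = 0.993252
N_min = 6.420538 / 0.993252 = 6.46


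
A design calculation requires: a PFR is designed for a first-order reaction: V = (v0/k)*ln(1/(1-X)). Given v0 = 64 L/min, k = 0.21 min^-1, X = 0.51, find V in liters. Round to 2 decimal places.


V = (v0/k) * ln(1/(1-X))
V = (64/0.21) * ln(1/(1-0.51))
V = 304.761905 * ln(2.040816)
V = 304.761905 * 0.71335
V = 217.40 L


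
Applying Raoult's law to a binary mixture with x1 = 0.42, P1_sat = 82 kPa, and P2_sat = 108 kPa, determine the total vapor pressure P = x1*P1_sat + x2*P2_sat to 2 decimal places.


P = x1*P1_sat + x2*P2_sat
x2 = 1 - x1 = 1 - 0.42 = 0.58
P = 0.42*82 + 0.58*108
P = 34.44 + 62.64
P = 97.08 kPa


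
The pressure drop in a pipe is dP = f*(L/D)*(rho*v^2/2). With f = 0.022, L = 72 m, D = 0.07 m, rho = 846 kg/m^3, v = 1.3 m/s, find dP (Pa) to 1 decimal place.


dP = f * (L/D) * (rho*v^2/2)
dP = 0.022 * (72/0.07) * (846*1.3^2/2)
L/D = 1028.57142857
rho*v^2/2 = 846*1.69/2 = 714.87
dP = 0.022 * 1028.57142857 * 714.87
dP = 16176.5 Pa


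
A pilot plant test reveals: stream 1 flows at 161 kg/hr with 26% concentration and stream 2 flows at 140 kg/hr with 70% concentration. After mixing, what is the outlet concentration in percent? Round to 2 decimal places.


Mass balance on solute: F1*x1 + F2*x2 = F3*x3
F3 = F1 + F2 = 161 + 140 = 301 kg/hr
x3 = (F1*x1 + F2*x2)/F3
x3 = (161*0.26 + 140*0.7) / 301
x3 = 46.47%


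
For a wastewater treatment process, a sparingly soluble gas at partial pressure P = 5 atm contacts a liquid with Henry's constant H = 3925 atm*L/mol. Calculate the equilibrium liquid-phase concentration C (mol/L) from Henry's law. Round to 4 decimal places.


C = P / H
C = 5 / 3925
C = 0.0013 mol/L


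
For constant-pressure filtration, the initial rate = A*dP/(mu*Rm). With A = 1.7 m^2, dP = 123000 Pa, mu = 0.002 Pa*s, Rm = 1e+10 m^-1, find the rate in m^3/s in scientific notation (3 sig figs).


rate = A * dP / (mu * Rm)
rate = 1.7 * 123000 / (0.002 * 1e+10)
rate = 209100.0 / 2.000e+07
rate = 1.05e-02 m^3/s


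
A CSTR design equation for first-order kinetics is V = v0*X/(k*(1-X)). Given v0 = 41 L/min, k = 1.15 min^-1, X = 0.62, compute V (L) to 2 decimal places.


V = v0 * X / (k * (1 - X))
V = 41 * 0.62 / (1.15 * (1 - 0.62))
V = 25.42 / (1.15 * 0.38)
V = 25.42 / 0.437
V = 58.17 L


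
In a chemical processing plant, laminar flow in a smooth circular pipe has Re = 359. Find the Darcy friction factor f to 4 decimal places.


f = 64 / Re
f = 64 / 359
f = 0.1783


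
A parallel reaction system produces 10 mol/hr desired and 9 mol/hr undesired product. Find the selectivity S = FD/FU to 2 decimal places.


S = desired product rate / undesired product rate
S = 10 / 9
S = 1.11


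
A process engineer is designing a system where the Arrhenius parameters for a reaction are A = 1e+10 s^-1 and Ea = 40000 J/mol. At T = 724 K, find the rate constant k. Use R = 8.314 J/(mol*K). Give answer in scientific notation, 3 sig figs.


k = A * exp(-Ea/(R*T))
k = 1e+10 * exp(-40000 / (8.314 * 724))
k = 1e+10 * exp(-6.645251)
k = 1.30e+07


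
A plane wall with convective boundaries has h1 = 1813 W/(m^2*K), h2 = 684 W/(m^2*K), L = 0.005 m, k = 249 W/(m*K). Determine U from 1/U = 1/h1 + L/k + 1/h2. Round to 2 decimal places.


1/U = 1/h1 + L/k + 1/h2
1/U = 1/1813 + 0.005/249 + 1/684
1/U = 0.000551572 + 2.00803e-05 + 0.0014619883
1/U = 0.0020336406
U = 491.73 W/(m^2*K)


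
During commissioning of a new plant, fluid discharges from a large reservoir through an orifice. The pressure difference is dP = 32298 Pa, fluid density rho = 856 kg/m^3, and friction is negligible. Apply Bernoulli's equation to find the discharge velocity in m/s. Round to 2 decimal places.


v = sqrt(2*dP/rho)
v = sqrt(2*32298/856)
v = sqrt(75.462617)
v = 8.69 m/s


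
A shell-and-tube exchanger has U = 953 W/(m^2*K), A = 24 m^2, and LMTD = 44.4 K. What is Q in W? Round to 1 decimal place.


Q = U * A * LMTD
Q = 953 * 24 * 44.4
Q = 1015516.8 W


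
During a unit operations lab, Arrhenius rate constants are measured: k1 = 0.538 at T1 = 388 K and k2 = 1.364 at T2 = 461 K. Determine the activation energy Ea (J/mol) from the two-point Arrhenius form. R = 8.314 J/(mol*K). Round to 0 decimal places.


Ea = R * ln(k2/k1) / (1/T1 - 1/T2)
ln(k2/k1) = ln(1.364/0.538) = 0.9303183
1/T1 - 1/T2 = 1/388 - 1/461 = 0.000408122191
Ea = 8.314 * 0.9303183 / 0.000408122191
Ea = 18952 J/mol


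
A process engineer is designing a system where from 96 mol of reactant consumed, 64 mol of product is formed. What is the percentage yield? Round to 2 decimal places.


Yield = (moles product / moles consumed) * 100%
Yield = (64 / 96) * 100
Yield = 0.6667 * 100
Yield = 66.67%


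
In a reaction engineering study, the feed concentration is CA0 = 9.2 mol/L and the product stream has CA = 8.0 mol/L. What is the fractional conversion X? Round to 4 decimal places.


X = (CA0 - CA) / CA0
X = (9.2 - 8.0) / 9.2
X = 1.2 / 9.2
X = 0.1304


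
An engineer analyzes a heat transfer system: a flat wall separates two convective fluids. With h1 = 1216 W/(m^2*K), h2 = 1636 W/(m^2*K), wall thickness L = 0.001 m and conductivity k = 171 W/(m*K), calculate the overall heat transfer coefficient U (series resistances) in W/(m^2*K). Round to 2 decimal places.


1/U = 1/h1 + L/k + 1/h2
1/U = 1/1216 + 0.001/171 + 1/1636
1/U = 0.0008223684 + 5.848e-06 + 0.0006112469
1/U = 0.0014394633
U = 694.70 W/(m^2*K)


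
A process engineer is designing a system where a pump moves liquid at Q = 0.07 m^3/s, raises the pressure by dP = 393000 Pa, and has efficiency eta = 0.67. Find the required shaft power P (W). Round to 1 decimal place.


P = Q * dP / eta
P = 0.07 * 393000 / 0.67
P = 27510.0 / 0.67
P = 41059.7 W


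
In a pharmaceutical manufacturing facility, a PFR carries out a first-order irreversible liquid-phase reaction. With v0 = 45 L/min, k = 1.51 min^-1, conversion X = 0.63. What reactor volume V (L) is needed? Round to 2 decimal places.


V = (v0/k) * ln(1/(1-X))
V = (45/1.51) * ln(1/(1-0.63))
V = 29.801325 * ln(2.702703)
V = 29.801325 * 0.994252
V = 29.63 L


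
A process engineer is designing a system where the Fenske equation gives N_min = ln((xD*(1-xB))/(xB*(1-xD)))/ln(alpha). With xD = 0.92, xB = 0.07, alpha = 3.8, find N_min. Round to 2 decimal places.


N_min = ln((xD*(1-xB))/(xB*(1-xD))) / ln(alpha)
Numerator inside ln: 0.8556 / 0.0056 = 152.785714
ln(152.785714) = 5.029036
ln(alpha) = ln(3.8) = 1.335001
N_min = 5.029036 / 1.335001 = 3.77


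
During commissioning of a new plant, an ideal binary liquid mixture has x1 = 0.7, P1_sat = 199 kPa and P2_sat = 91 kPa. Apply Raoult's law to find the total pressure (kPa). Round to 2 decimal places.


P = x1*P1_sat + x2*P2_sat
x2 = 1 - x1 = 1 - 0.7 = 0.3
P = 0.7*199 + 0.3*91
P = 139.3 + 27.3
P = 166.60 kPa


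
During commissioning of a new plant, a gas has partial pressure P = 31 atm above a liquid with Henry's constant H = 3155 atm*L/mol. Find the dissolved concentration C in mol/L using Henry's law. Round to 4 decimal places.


C = P / H
C = 31 / 3155
C = 0.0098 mol/L


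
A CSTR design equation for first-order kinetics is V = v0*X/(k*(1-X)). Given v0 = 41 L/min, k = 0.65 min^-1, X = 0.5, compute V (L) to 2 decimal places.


V = v0 * X / (k * (1 - X))
V = 41 * 0.5 / (0.65 * (1 - 0.5))
V = 20.5 / (0.65 * 0.5)
V = 20.5 / 0.325
V = 63.08 L


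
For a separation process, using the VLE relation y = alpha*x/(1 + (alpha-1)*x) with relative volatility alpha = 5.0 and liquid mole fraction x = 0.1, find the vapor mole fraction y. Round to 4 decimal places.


y = alpha*x / (1 + (alpha-1)*x)
y = 5.0*0.1 / (1 + (5.0-1)*0.1)
y = 0.5 / (1 + 0.4)
y = 0.5 / 1.4
y = 0.3571


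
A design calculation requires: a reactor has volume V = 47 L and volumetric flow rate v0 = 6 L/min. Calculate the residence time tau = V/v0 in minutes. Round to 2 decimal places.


tau = V / v0
tau = 47 / 6
tau = 7.83 min


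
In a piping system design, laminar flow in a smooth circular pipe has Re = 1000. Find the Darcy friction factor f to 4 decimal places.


f = 64 / Re
f = 64 / 1000
f = 0.0640


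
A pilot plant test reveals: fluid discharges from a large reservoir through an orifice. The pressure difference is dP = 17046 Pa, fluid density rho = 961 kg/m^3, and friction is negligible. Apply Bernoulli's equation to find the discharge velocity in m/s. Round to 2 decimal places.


v = sqrt(2*dP/rho)
v = sqrt(2*17046/961)
v = sqrt(35.475546)
v = 5.96 m/s


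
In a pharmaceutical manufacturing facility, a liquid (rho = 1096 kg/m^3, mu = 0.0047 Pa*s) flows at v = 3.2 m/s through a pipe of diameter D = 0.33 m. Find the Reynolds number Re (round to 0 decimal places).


Re = rho * v * D / mu
Re = 1096 * 3.2 * 0.33 / 0.0047
Re = 1157.376 / 0.0047
Re = 246250


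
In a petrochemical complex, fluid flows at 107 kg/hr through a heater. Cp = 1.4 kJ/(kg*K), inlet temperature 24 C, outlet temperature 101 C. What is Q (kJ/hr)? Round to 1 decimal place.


Q = m_dot * Cp * (T2 - T1)
Q = 107 * 1.4 * (101 - 24)
Q = 107 * 1.4 * 77
Q = 11534.6 kJ/hr


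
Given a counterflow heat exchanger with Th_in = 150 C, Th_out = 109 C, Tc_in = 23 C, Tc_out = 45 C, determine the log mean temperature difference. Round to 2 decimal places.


dT1 = Th_in - Tc_out = 150 - 45 = 105
dT2 = Th_out - Tc_in = 109 - 23 = 86
LMTD = (dT1 - dT2) / ln(dT1/dT2)
LMTD = (105 - 86) / ln(105/86)
LMTD = 95.18 K


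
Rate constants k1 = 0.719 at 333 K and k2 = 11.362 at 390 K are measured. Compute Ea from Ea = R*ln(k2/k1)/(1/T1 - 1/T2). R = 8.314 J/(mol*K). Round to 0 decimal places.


Ea = R * ln(k2/k1) / (1/T1 - 1/T2)
ln(k2/k1) = ln(11.362/0.719) = 2.7601684
1/T1 - 1/T2 = 1/333 - 1/390 = 0.000438900439
Ea = 8.314 * 2.7601684 / 0.000438900439
Ea = 52285 J/mol


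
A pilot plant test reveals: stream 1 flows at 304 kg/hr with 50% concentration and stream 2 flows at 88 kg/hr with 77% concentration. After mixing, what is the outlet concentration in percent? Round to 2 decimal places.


Mass balance on solute: F1*x1 + F2*x2 = F3*x3
F3 = F1 + F2 = 304 + 88 = 392 kg/hr
x3 = (F1*x1 + F2*x2)/F3
x3 = (304*0.5 + 88*0.77) / 392
x3 = 56.06%


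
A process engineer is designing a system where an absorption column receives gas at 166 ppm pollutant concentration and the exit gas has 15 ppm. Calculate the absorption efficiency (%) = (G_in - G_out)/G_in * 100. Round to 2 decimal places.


Efficiency = (G_in - G_out) / G_in * 100%
Efficiency = (166 - 15) / 166 * 100
Efficiency = 151 / 166 * 100
Efficiency = 90.96%


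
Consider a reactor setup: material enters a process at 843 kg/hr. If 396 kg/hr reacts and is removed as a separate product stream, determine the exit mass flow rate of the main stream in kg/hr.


Steady-state mass balance on the main outlet: F_out = F_in - F_removed
F_out = 843 - 396
F_out = 447 kg/hr


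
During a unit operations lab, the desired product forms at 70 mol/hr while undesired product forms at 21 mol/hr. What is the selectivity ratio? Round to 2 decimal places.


S = desired product rate / undesired product rate
S = 70 / 21
S = 3.33


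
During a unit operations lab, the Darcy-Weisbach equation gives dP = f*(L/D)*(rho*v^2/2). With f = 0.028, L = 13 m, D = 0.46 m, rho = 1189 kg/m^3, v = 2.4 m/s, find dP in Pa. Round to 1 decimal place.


dP = f * (L/D) * (rho*v^2/2)
dP = 0.028 * (13/0.46) * (1189*2.4^2/2)
L/D = 28.26086957
rho*v^2/2 = 1189*5.76/2 = 3424.32
dP = 0.028 * 28.26086957 * 3424.32
dP = 2709.7 Pa


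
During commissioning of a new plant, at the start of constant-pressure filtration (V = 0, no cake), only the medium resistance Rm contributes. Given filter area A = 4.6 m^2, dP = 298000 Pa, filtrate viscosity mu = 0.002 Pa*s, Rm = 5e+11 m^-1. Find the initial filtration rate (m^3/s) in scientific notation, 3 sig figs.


rate = A * dP / (mu * Rm)
rate = 4.6 * 298000 / (0.002 * 5e+11)
rate = 1370800.0 / 1.000e+09
rate = 1.37e-03 m^3/s


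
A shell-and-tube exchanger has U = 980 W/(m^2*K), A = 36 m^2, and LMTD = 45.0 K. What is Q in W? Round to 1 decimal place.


Q = U * A * LMTD
Q = 980 * 36 * 45.0
Q = 1587600.0 W


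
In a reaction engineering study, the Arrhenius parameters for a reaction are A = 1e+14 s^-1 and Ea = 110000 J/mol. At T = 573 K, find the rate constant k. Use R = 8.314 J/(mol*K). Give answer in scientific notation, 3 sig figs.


k = A * exp(-Ea/(R*T))
k = 1e+14 * exp(-110000 / (8.314 * 573))
k = 1e+14 * exp(-23.090219)
k = 9.38e+03


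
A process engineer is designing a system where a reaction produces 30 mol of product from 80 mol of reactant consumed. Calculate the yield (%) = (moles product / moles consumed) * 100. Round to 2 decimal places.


Yield = (moles product / moles consumed) * 100%
Yield = (30 / 80) * 100
Yield = 0.375 * 100
Yield = 37.50%


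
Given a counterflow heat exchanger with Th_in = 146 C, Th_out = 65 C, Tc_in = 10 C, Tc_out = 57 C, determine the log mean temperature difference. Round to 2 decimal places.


dT1 = Th_in - Tc_out = 146 - 57 = 89
dT2 = Th_out - Tc_in = 65 - 10 = 55
LMTD = (dT1 - dT2) / ln(dT1/dT2)
LMTD = (89 - 55) / ln(89/55)
LMTD = 70.64 K


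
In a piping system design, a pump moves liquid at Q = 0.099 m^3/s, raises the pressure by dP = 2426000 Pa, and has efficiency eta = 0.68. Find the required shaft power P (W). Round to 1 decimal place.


P = Q * dP / eta
P = 0.099 * 2426000 / 0.68
P = 240174.0 / 0.68
P = 353197.1 W


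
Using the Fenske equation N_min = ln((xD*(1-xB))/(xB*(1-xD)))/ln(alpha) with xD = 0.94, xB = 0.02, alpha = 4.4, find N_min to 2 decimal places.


N_min = ln((xD*(1-xB))/(xB*(1-xD))) / ln(alpha)
Numerator inside ln: 0.9212 / 0.0012 = 767.666667
ln(767.666667) = 6.643356
ln(alpha) = ln(4.4) = 1.481605
N_min = 6.643356 / 1.481605 = 4.48


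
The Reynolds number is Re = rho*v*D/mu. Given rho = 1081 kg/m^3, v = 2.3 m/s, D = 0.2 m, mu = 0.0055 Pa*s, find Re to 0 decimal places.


Re = rho * v * D / mu
Re = 1081 * 2.3 * 0.2 / 0.0055
Re = 497.26 / 0.0055
Re = 90411


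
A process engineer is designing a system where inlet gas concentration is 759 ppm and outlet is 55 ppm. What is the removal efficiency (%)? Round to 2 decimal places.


Efficiency = (G_in - G_out) / G_in * 100%
Efficiency = (759 - 55) / 759 * 100
Efficiency = 704 / 759 * 100
Efficiency = 92.75%


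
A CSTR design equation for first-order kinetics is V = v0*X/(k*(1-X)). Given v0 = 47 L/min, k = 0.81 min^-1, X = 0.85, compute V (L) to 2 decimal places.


V = v0 * X / (k * (1 - X))
V = 47 * 0.85 / (0.81 * (1 - 0.85))
V = 39.95 / (0.81 * 0.15)
V = 39.95 / 0.1215
V = 328.81 L


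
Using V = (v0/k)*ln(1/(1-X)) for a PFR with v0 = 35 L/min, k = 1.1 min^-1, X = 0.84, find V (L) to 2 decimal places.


V = (v0/k) * ln(1/(1-X))
V = (35/1.1) * ln(1/(1-0.84))
V = 31.818182 * ln(6.25)
V = 31.818182 * 1.832581
V = 58.31 L


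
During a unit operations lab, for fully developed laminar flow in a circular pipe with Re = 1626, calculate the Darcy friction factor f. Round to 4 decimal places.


f = 64 / Re
f = 64 / 1626
f = 0.0394


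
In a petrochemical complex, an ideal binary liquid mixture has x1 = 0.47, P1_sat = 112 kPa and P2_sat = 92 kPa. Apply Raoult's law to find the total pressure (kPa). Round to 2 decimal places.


P = x1*P1_sat + x2*P2_sat
x2 = 1 - x1 = 1 - 0.47 = 0.53
P = 0.47*112 + 0.53*92
P = 52.64 + 48.76
P = 101.40 kPa


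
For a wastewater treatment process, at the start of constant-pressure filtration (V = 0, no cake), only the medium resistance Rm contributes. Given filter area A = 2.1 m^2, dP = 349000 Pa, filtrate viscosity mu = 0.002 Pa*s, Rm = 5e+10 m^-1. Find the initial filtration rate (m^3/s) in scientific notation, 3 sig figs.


rate = A * dP / (mu * Rm)
rate = 2.1 * 349000 / (0.002 * 5e+10)
rate = 732900.0 / 1.000e+08
rate = 7.33e-03 m^3/s


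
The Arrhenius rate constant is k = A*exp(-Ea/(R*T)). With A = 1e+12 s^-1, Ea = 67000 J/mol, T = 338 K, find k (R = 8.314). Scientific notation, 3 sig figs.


k = A * exp(-Ea/(R*T))
k = 1e+12 * exp(-67000 / (8.314 * 338))
k = 1e+12 * exp(-23.842296)
k = 4.42e+01


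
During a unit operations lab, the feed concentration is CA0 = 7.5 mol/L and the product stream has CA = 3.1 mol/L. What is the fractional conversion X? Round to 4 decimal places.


X = (CA0 - CA) / CA0
X = (7.5 - 3.1) / 7.5
X = 4.4 / 7.5
X = 0.5867


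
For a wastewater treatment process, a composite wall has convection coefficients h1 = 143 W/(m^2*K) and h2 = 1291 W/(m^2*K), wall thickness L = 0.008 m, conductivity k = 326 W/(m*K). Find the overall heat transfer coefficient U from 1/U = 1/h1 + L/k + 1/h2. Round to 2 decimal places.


1/U = 1/h1 + L/k + 1/h2
1/U = 1/143 + 0.008/326 + 1/1291
1/U = 0.006993007 + 2.45399e-05 + 0.0007745933
1/U = 0.0077921402
U = 128.33 W/(m^2*K)


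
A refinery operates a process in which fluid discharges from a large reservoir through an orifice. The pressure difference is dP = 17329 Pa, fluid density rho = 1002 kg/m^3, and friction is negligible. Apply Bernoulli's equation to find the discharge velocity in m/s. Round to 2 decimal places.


v = sqrt(2*dP/rho)
v = sqrt(2*17329/1002)
v = sqrt(34.588822)
v = 5.88 m/s


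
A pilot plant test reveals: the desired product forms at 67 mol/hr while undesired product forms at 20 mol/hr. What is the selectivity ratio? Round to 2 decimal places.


S = desired product rate / undesired product rate
S = 67 / 20
S = 3.35


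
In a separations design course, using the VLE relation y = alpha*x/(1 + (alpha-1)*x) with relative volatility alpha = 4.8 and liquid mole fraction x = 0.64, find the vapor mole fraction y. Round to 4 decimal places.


y = alpha*x / (1 + (alpha-1)*x)
y = 4.8*0.64 / (1 + (4.8-1)*0.64)
y = 3.072 / (1 + 2.432)
y = 3.072 / 3.432
y = 0.8951


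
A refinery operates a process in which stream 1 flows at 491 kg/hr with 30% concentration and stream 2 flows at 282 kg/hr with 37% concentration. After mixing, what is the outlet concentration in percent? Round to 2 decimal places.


Mass balance on solute: F1*x1 + F2*x2 = F3*x3
F3 = F1 + F2 = 491 + 282 = 773 kg/hr
x3 = (F1*x1 + F2*x2)/F3
x3 = (491*0.3 + 282*0.37) / 773
x3 = 32.55%
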